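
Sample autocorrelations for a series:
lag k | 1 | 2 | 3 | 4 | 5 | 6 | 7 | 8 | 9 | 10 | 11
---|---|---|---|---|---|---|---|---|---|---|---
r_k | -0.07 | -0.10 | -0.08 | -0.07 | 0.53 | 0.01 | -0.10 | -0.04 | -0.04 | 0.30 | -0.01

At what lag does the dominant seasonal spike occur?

The largest autocorrelation is r_5 = 0.53, with a weaker echo at lag 10 (0.30); the remaining lags stay at or below 0.01.
The dominant spike at lag 5 indicates a seasonal period of 5.

5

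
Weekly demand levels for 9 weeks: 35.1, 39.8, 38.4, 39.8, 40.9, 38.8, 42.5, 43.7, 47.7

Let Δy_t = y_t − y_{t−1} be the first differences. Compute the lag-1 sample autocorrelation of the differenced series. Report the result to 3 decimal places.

-0.384

First differences Δy: 4.7, -1.4, 1.4, 1.1, -2.1, 3.7, 1.2, 4.0
Mean of differences = 1.5750
Numerator Σ(Δy_t−Δȳ)(Δy_{t+1}−Δȳ) = -16.4631
Denominator Σ(Δy_t−Δȳ)² = 42.9150
r_1(Δy) = -16.4631 / 42.9150 = -0.384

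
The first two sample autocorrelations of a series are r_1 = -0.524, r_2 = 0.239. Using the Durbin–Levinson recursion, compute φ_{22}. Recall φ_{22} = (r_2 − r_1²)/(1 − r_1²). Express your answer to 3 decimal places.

φ_{22} = (r_2 − r_1²) / (1 − r_1²)
r_1² = (-0.524)² = 0.274576
Numerator = 0.239 − 0.2746 = -0.0356; denominator = 1 − 0.2746 = 0.7254
φ_{22} = -0.0356 / 0.7254 = -0.049

-0.049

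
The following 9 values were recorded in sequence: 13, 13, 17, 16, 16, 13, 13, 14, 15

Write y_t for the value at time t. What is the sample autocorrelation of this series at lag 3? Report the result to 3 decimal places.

Mean ȳ = (13 + 13 + 17 + 16 + 16 + 13 + 13 + 14 + 15)/9 = 14.4444
Numerator Σ_{t=1}^{6}(y_t−ȳ)(y_{t+3}−ȳ) = -11.9259
Denominator Σ(y_t−ȳ)² = 20.2222
r_3 = -11.9259 / 20.2222 = -0.590

-0.590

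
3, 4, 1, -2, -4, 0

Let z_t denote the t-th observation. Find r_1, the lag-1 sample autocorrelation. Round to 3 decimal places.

Mean z̄ = (3 + 4 + 1 − 2 − 4 + 0)/6 = 0.3333
Deviations from mean: 2.6667, 3.6667, 0.6667, -2.3333, -4.3333, -0.3333
Σ(z_t−z̄)(z_{t+1}−z̄) = (9.7778) + (2.4444) + (-1.5556) + (10.1111) + (1.4444) = 22.2222
Denominator Σ(z_t−z̄)² = 45.3333
r_1 = 22.2222 / 45.3333 = 0.490

0.490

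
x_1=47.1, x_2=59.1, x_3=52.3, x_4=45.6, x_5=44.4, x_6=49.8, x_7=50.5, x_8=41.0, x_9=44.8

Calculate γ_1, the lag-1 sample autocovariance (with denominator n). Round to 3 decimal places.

Mean x̄ = (47.1 + 59.1 + 52.3 + 45.6 + 44.4 + 49.8 + 50.5 + 41.0 + 44.8)/9 = 48.2889
Σ_{t=1}^{8}(x_t−x̄)(x_{t+1}−x̄) = 36.9610
γ_1 = 36.9610 / 9 = 4.107

4.107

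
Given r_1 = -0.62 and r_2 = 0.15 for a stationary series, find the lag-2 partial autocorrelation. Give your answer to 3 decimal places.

-0.381

φ_{22} = (r_2 − r_1²) / (1 − r_1²)
r_1² = (-0.62)² = 0.3844
Numerator = 0.15 − 0.3844 = -0.2344; denominator = 1 − 0.3844 = 0.6156
φ_{22} = -0.2344 / 0.6156 = -0.381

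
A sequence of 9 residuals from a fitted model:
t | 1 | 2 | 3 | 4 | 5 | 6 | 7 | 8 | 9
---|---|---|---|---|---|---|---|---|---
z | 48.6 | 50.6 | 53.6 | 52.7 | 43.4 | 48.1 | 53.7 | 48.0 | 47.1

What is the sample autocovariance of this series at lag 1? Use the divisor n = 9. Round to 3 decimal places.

-0.338

Mean z̄ = (48.6 + 50.6 + 53.6 + 52.7 + 43.4 + 48.1 + 53.7 + 48.0 + 47.1)/9 = 49.5333
Σ_{t=1}^{8}(z_t−z̄)(z_{t+1}−z̄) = -3.0411
γ_1 = -3.0411 / 9 = -0.338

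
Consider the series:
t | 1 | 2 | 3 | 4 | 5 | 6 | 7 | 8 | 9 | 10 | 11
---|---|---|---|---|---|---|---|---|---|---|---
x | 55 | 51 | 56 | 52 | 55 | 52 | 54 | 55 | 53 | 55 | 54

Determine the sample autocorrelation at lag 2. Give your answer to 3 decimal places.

Mean x̄ = (55 + 51 + 56 + 52 + 55 + 52 + 54 + 55 + 53 + 55 + 54)/11 = 53.8182
Numerator Σ_{t=1}^{9}(x_t−x̄)(x_{t+2}−x̄) = 12.7521
Denominator Σ(x_t−x̄)² = 25.6364
r_2 = 12.7521 / 25.6364 = 0.497

0.497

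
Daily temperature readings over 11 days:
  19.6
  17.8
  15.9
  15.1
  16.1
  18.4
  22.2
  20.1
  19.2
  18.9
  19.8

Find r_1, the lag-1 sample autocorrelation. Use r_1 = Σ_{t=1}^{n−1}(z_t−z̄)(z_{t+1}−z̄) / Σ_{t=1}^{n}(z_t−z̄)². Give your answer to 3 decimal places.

0.578

Mean z̄ = (19.6 + 17.8 + 15.9 + 15.1 + 16.1 + 18.4 + 22.2 + 20.1 + 19.2 + 18.9 + 19.8)/11 = 18.4636
Numerator Σ_{t=1}^{10}(z_t−z̄)(z_{t+1}−z̄) = 25.6569
Denominator Σ(z_t−z̄)² = 44.3655
r_1 = 25.6569 / 44.3655 = 0.578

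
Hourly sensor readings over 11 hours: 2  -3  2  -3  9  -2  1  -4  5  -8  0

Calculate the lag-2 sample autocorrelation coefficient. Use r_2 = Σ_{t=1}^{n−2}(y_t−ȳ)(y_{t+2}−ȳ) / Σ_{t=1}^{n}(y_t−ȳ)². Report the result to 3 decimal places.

0.423

Mean ȳ = (2 − 3 + 2 − 3 + 9 − 2 + 1 − 4 + 5 − 8 + 0)/11 = -0.0909
Numerator Σ_{t=1}^{9}(y_t−ȳ)(y_{t+2}−ȳ) = 91.7107
Denominator Σ(y_t−ȳ)² = 216.9091
r_2 = 91.7107 / 216.9091 = 0.423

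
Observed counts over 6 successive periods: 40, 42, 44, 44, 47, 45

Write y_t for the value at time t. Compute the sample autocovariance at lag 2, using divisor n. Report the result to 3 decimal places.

-0.037

Mean ȳ = (40 + 42 + 44 + 44 + 47 + 45)/6 = 43.6667
Deviations: -3.6667, -1.6667, 0.3333, 0.3333, 3.3333, 1.3333
Σ_{t=1}^{4}(y_t−ȳ)(y_{t+2}−ȳ) = -0.2222
γ_2 = -0.2222 / 6 = -0.037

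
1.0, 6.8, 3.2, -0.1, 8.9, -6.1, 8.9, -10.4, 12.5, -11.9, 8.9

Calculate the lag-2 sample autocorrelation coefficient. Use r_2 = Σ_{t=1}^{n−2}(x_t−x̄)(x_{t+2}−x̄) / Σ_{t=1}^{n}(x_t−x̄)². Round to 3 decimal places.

0.689

Mean x̄ = (1.0 + 6.8 + 3.2 − 0.1 + 8.9 − 6.1 + 8.9 − 10.4 + 12.5 − 11.9 + 8.9)/11 = 1.9727
Numerator Σ_{t=1}^{9}(x_t−x̄)(x_{t+2}−x̄) = 479.3976
Denominator Σ(x_t−x̄)² = 695.5418
r_2 = 479.3976 / 695.5418 = 0.689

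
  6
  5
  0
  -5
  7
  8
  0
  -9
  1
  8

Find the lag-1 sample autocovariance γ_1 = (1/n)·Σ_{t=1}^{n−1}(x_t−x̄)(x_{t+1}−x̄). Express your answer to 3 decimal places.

3.089

Mean x̄ = (6 + 5 + 0 − 5 + 7 + 8 + 0 − 9 + 1 + 8)/10 = 2.1000
Σ_{t=1}^{9}(x_t−x̄)(x_{t+1}−x̄) = 30.8900
γ_1 = 30.8900 / 10 = 3.089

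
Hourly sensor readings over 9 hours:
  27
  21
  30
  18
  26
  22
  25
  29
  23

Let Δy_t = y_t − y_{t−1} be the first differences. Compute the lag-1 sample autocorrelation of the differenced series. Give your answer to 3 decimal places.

-0.776

First differences Δy: -6, 9, -12, 8, -4, 3, 4, -6
Mean of differences = -0.5000
Numerator Σ(Δy_t−Δȳ)(Δy_{t+1}−Δȳ) = -310.2500
Denominator Σ(Δy_t−Δȳ)² = 400.0000
r_1(Δy) = -310.2500 / 400.0000 = -0.776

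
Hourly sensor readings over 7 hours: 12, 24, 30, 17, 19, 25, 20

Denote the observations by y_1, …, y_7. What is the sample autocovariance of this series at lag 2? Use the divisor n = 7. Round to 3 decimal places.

-17.857

Mean ȳ = (12 + 24 + 30 + 17 + 19 + 25 + 20)/7 = 21.0000
Σ_{t=1}^{5}(y_t−ȳ)(y_{t+2}−ȳ) = -125.0000
γ_2 = -125.0000 / 7 = -17.857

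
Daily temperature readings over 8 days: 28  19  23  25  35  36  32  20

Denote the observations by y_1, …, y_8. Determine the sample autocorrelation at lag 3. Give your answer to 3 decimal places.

-0.559

Mean ȳ = (28 + 19 + 23 + 25 + 35 + 36 + 32 + 20)/8 = 27.2500
Deviations from mean: 0.7500, -8.2500, -4.2500, -2.2500, 7.7500, 8.7500, 4.7500, -7.2500
Numerator Σ_{t=1}^{5}(y_t−ȳ)(y_{t+3}−ȳ) = -169.6875
Denominator Σ(y_t−ȳ)² = 303.5000
r_3 = -169.6875 / 303.5000 = -0.559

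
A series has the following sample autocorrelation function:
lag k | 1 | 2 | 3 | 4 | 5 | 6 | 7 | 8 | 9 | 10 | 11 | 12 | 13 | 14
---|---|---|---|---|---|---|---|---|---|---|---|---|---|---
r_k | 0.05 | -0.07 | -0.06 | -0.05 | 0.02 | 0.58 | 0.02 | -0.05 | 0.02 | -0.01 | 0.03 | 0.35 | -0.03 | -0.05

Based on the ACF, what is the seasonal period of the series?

The largest autocorrelation is r_6 = 0.58, with a weaker echo at lag 12 (0.35); the remaining lags stay at or below 0.05.
The dominant spike at lag 6 indicates a seasonal period of 6.

6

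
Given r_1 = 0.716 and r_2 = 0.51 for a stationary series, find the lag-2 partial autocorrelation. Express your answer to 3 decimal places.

-0.005

φ_{22} = (r_2 − r_1²) / (1 − r_1²)
r_1² = (0.716)² = 0.512656
Numerator = 0.51 − 0.5127 = -0.0027; denominator = 1 − 0.5127 = 0.4873
φ_{22} = -0.0027 / 0.4873 = -0.005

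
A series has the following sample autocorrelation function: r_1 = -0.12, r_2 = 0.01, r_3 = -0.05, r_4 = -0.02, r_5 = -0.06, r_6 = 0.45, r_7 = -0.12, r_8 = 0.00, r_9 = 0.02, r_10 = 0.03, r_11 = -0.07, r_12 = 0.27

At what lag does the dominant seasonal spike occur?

6

The largest autocorrelation is r_6 = 0.45, with a weaker echo at lag 12 (0.27); the remaining lags stay at or below 0.03.
The dominant spike at lag 6 indicates a seasonal period of 6.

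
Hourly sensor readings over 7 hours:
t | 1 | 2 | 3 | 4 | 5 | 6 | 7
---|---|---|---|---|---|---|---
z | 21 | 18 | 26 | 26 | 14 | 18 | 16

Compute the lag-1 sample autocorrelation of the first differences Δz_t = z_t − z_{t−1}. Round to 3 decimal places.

First differences Δz: -3, 8, 0, -12, 4, -2
Mean of differences = -0.8333
Numerator Σ(Δz_t−Δz̄)(Δz_{t+1}−Δz̄) = -80.6944
Denominator Σ(Δz_t−Δz̄)² = 232.8333
r_1(Δz) = -80.6944 / 232.8333 = -0.347

-0.347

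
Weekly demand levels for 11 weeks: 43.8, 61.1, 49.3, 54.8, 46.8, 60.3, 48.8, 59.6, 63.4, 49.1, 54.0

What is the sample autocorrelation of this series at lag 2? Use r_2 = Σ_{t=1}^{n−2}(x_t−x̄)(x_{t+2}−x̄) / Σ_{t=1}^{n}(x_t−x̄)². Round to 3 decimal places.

0.205

Mean x̄ = (43.8 + 61.1 + 49.3 + 54.8 + 46.8 + 60.3 + 48.8 + 59.6 + 63.4 + 49.1 + 54.0)/11 = 53.7273
Numerator Σ_{t=1}^{9}(x_t−x̄)(x_{t+2}−x̄) = 90.1149
Denominator Σ(x_t−x̄)² = 438.6618
r_2 = 90.1149 / 438.6618 = 0.205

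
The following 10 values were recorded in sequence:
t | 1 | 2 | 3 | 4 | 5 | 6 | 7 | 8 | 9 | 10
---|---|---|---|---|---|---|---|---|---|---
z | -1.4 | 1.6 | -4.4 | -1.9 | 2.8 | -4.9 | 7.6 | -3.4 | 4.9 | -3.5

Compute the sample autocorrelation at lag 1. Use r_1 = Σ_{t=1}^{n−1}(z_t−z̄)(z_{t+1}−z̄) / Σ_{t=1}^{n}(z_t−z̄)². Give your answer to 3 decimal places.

-0.708

Mean z̄ = (-1.4 + 1.6 − 4.4 − 1.9 + 2.8 − 4.9 + 7.6 − 3.4 + 4.9 − 3.5)/10 = -0.2600
Numerator Σ_{t=1}^{9}(z_t−z̄)(z_{t+1}−z̄) = -116.3196
Denominator Σ(z_t−z̄)² = 164.2440
r_1 = -116.3196 / 164.2440 = -0.708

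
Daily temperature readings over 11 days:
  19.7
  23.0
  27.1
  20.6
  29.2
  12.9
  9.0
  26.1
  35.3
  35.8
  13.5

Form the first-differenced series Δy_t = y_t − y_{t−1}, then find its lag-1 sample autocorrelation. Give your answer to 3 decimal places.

First differences Δy: 3.3, 4.1, -6.5, 8.6, -16.3, -3.9, 17.1, 9.2, 0.5, -22.3
Mean of differences = -0.6200
Numerator Σ(Δy_t−Δȳ)(Δy_{t+1}−Δȳ) = -53.9984
Denominator Σ(Δy_t−Δȳ)² = 1295.5560
r_1(Δy) = -53.9984 / 1295.5560 = -0.042

-0.042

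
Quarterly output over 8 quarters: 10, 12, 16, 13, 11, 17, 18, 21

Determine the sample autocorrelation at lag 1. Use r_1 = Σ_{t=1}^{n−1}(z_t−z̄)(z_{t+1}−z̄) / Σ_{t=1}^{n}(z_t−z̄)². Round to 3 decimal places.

Mean z̄ = (10 + 12 + 16 + 13 + 11 + 17 + 18 + 21)/8 = 14.7500
Σ(z_t−z̄)(z_{t+1}−z̄) = (13.0625) + (-3.4375) + (-2.1875) + (6.5625) + (-8.4375) + (7.3125) + (20.3125) = 33.1875
Denominator Σ(z_t−z̄)² = 103.5000
r_1 = 33.1875 / 103.5000 = 0.321

0.321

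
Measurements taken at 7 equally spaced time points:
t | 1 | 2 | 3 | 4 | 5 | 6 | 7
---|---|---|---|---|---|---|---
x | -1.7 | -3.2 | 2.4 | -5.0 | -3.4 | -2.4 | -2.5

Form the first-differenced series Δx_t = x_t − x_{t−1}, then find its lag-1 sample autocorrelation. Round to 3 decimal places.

-0.654

First differences Δx: -1.5, 5.6, -7.4, 1.6, 1.0, -0.1
Mean of differences = -0.1333
Numerator Σ(Δx_t−Δx̄)(Δx_{t+1}−Δx̄) = -60.0911
Denominator Σ(Δx_t−Δx̄)² = 91.8333
r_1(Δx) = -60.0911 / 91.8333 = -0.654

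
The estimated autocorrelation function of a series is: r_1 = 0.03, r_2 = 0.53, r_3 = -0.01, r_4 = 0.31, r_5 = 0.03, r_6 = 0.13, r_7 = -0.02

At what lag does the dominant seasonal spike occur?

2

The largest autocorrelation is r_2 = 0.53, with a weaker echo at lag 4 (0.31); the remaining lags stay at or below 0.13.
The dominant spike at lag 2 indicates a seasonal period of 2.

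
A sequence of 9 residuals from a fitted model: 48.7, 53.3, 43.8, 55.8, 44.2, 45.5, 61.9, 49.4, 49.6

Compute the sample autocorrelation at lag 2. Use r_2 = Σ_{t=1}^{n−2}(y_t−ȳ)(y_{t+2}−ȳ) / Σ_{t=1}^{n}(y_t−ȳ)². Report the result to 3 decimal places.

-0.123

Mean ȳ = (48.7 + 53.3 + 43.8 + 55.8 + 44.2 + 45.5 + 61.9 + 49.4 + 49.6)/9 = 50.2444
Numerator Σ_{t=1}^{7}(y_t−ȳ)(y_{t+2}−ȳ) = -34.4328
Denominator Σ(y_t−ȳ)² = 280.1422
r_2 = -34.4328 / 280.1422 = -0.123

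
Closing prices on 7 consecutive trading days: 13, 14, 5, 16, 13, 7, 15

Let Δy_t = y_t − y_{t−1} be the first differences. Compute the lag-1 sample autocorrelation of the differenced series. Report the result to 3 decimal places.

-0.542

First differences Δy: 1, -9, 11, -3, -6, 8
Mean of differences = 0.3333
Numerator Σ(Δy_t−Δȳ)(Δy_{t+1}−Δȳ) = -168.7778
Denominator Σ(Δy_t−Δȳ)² = 311.3333
r_1(Δy) = -168.7778 / 311.3333 = -0.542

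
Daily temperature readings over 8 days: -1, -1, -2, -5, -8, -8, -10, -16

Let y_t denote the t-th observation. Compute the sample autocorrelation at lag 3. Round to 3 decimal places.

Mean ȳ = (-1 − 1 − 2 − 5 − 8 − 8 − 10 − 16)/8 = -6.3750
Deviations from mean: 5.3750, 5.3750, 4.3750, 1.3750, -1.6250, -1.6250, -3.6250, -9.6250
Σ(y_t−ȳ)(y_{t+3}−ȳ) = (7.3906) + (-8.7344) + (-7.1094) + (-4.9844) + (15.6406) = 2.2031
Denominator Σ(y_t−ȳ)² = 189.8750
r_3 = 2.2031 / 189.8750 = 0.012

0.012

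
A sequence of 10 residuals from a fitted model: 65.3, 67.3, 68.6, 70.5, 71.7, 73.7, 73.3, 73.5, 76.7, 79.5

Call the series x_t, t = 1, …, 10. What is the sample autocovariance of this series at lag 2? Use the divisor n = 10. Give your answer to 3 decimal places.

4.783

Mean x̄ = (65.3 + 67.3 + 68.6 + 70.5 + 71.7 + 73.7 + 73.3 + 73.5 + 76.7 + 79.5)/10 = 72.0100
Σ_{t=1}^{8}(x_t−x̄)(x_{t+2}−x̄) = 47.8268
γ_2 = 47.8268 / 10 = 4.783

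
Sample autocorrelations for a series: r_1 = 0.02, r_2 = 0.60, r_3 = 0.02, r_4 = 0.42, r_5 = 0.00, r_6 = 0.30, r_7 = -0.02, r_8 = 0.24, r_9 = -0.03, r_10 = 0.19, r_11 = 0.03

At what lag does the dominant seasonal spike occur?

The largest autocorrelation is r_2 = 0.60, with weaker echoes at lags 4 (0.42), 6 (0.30), 8 (0.24) and 10 (0.19); the remaining lags stay at or below 0.03.
The dominant spike at lag 2 indicates a seasonal period of 2.

2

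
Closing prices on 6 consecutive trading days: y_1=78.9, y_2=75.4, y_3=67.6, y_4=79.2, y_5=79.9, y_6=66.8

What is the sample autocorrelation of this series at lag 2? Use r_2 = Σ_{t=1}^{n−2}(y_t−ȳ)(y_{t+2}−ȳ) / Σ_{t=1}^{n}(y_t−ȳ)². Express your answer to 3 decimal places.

Mean ȳ = (78.9 + 75.4 + 67.6 + 79.2 + 79.9 + 66.8)/6 = 74.6333
Deviations from mean: 4.2667, 0.7667, -7.0333, 4.5667, 5.2667, -7.8333
Numerator Σ_{t=1}^{4}(y_t−ȳ)(y_{t+2}−ȳ) = -99.3222
Denominator Σ(y_t−ȳ)² = 178.2133
r_2 = -99.3222 / 178.2133 = -0.557

-0.557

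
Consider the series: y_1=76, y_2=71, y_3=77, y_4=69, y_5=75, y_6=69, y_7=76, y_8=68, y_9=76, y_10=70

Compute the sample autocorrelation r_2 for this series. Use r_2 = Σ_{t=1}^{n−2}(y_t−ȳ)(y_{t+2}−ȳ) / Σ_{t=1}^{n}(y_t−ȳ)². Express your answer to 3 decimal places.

Mean ȳ = (76 + 71 + 77 + 69 + 75 + 69 + 76 + 68 + 76 + 70)/10 = 72.7000
Numerator Σ_{t=1}^{8}(y_t−ȳ)(y_{t+2}−ȳ) = 92.6200
Denominator Σ(y_t−ȳ)² = 116.1000
r_2 = 92.6200 / 116.1000 = 0.798

0.798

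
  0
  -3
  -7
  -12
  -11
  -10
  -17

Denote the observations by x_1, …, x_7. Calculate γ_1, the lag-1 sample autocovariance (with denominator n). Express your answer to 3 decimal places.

Mean x̄ = (0 − 3 − 7 − 12 − 11 − 10 − 17)/7 = -8.5714
Deviations: 8.5714, 5.5714, 1.5714, -3.4286, -2.4286, -1.4286, -8.4286
Σ_{t=1}^{6}(x_t−x̄)(x_{t+1}−x̄) = 74.9592
γ_1 = 74.9592 / 7 = 10.708

10.708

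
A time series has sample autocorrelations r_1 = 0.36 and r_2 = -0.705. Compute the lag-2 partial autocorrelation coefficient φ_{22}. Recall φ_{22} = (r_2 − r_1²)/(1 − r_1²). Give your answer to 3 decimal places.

φ_{22} = (r_2 − r_1²) / (1 − r_1²)
r_1² = (0.36)² = 0.1296
Numerator = -0.705 − 0.1296 = -0.8346; denominator = 1 − 0.1296 = 0.8704
φ_{22} = -0.8346 / 0.8704 = -0.959

-0.959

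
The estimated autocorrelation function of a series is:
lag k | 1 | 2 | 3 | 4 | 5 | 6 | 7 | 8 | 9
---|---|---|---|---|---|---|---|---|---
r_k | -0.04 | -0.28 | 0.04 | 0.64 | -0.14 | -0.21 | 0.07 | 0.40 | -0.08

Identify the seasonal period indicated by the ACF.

The largest autocorrelation is r_4 = 0.64, with a weaker echo at lag 8 (0.40); the remaining lags stay at or below 0.07.
The dominant spike at lag 4 indicates a seasonal period of 4.

4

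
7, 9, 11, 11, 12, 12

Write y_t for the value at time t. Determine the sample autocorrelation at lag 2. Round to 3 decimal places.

-0.046

Mean ȳ = (7 + 9 + 11 + 11 + 12 + 12)/6 = 10.3333
Deviations from mean: -3.3333, -1.3333, 0.6667, 0.6667, 1.6667, 1.6667
Σ(y_t−ȳ)(y_{t+2}−ȳ) = (-2.2222) + (-0.8889) + (1.1111) + (1.1111) = -0.8889
Denominator Σ(y_t−ȳ)² = 19.3333
r_2 = -0.8889 / 19.3333 = -0.046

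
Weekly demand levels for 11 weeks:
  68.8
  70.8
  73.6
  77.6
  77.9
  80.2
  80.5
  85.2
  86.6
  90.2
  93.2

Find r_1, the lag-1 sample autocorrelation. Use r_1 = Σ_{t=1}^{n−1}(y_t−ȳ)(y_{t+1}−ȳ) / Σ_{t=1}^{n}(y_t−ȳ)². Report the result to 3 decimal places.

Mean ȳ = (68.8 + 70.8 + 73.6 + 77.6 + 77.9 + 80.2 + 80.5 + 85.2 + 86.6 + 90.2 + 93.2)/11 = 80.4182
Numerator Σ_{t=1}^{10}(y_t−ȳ)(y_{t+1}−ȳ) = 419.6179
Denominator Σ(y_t−ȳ)² = 608.4564
r_1 = 419.6179 / 608.4564 = 0.690

0.690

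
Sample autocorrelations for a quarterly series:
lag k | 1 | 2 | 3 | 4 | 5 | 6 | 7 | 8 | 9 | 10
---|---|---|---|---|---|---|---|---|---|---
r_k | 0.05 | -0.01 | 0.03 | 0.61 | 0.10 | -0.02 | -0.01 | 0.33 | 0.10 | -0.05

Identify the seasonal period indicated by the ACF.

The largest autocorrelation is r_4 = 0.61, with a weaker echo at lag 8 (0.33); the remaining lags stay at or below 0.10.
The dominant spike at lag 4 indicates a seasonal period of 4.

4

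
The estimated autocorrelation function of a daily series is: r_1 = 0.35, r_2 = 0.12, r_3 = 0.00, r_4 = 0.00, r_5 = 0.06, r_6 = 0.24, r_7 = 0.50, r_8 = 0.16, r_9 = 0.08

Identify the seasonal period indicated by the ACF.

The largest autocorrelation is r_7 = 0.50; the remaining lags stay at or below 0.35. The elevated value at lag 1 (0.35), dropping to 0.12 at lag 2, reflects decaying short-term dependence rather than seasonality.
The dominant spike at lag 7 indicates a seasonal period of 7.

7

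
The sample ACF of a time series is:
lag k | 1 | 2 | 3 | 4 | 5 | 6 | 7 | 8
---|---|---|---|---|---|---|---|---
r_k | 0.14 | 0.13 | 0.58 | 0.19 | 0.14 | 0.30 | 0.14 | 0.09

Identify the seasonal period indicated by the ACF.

3

The largest autocorrelation is r_3 = 0.58, with a weaker echo at lag 6 (0.30); the remaining lags stay at or below 0.19.
The dominant spike at lag 3 indicates a seasonal period of 3.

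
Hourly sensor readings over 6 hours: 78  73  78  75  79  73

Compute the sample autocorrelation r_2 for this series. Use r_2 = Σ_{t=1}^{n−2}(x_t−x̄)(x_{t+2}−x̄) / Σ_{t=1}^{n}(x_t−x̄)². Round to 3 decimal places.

0.444

Mean x̄ = (78 + 73 + 78 + 75 + 79 + 73)/6 = 76.0000
Deviations from mean: 2.0000, -3.0000, 2.0000, -1.0000, 3.0000, -3.0000
Numerator Σ_{t=1}^{4}(x_t−x̄)(x_{t+2}−x̄) = 16.0000
Denominator Σ(x_t−x̄)² = 36.0000
r_2 = 16.0000 / 36.0000 = 0.444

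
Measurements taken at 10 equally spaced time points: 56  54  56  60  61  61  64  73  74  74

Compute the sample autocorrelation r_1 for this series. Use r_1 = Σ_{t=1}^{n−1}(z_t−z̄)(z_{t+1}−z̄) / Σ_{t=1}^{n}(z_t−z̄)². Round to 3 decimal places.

0.736

Mean z̄ = (56 + 54 + 56 + 60 + 61 + 61 + 64 + 73 + 74 + 74)/10 = 63.3000
Numerator Σ_{t=1}^{9}(z_t−z̄)(z_{t+1}−z̄) = 396.2100
Denominator Σ(z_t−z̄)² = 538.1000
r_1 = 396.2100 / 538.1000 = 0.736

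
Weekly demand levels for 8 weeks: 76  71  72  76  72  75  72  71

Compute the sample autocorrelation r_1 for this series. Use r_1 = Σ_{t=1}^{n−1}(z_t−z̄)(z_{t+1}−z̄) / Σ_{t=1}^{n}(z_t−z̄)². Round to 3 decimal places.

-0.365

Mean z̄ = (76 + 71 + 72 + 76 + 72 + 75 + 72 + 71)/8 = 73.1250
Deviations from mean: 2.8750, -2.1250, -1.1250, 2.8750, -1.1250, 1.8750, -1.1250, -2.1250
Σ(z_t−z̄)(z_{t+1}−z̄) = (-6.1094) + (2.3906) + (-3.2344) + (-3.2344) + (-2.1094) + (-2.1094) + (2.3906) = -12.0156
Denominator Σ(z_t−z̄)² = 32.8750
r_1 = -12.0156 / 32.8750 = -0.365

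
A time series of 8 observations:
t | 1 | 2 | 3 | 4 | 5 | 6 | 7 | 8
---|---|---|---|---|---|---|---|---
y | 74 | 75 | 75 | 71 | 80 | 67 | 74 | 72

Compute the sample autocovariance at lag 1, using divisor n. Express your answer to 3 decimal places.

-7.906

Mean ȳ = (74 + 75 + 75 + 71 + 80 + 67 + 74 + 72)/8 = 73.5000
Σ_{t=1}^{7}(y_t−ȳ)(y_{t+1}−ȳ) = -63.2500
γ_1 = -63.2500 / 8 = -7.906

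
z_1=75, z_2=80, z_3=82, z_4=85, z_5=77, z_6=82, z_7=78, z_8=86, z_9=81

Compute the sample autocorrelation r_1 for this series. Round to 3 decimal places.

-0.270

Mean z̄ = (75 + 80 + 82 + 85 + 77 + 82 + 78 + 86 + 81)/9 = 80.6667
Numerator Σ_{t=1}^{8}(z_t−z̄)(z_{t+1}−z̄) = -28.1111
Denominator Σ(z_t−z̄)² = 104.0000
r_1 = -28.1111 / 104.0000 = -0.270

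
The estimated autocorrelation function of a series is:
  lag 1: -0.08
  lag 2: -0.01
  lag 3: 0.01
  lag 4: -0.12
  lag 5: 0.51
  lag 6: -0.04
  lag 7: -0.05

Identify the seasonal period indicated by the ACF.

5

The largest autocorrelation is r_5 = 0.51; the remaining lags stay at or below 0.01.
The dominant spike at lag 5 indicates a seasonal period of 5.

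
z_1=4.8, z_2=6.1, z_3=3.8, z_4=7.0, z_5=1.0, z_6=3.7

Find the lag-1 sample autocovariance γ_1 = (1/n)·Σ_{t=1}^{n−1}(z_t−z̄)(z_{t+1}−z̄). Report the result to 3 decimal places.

-1.393

Mean z̄ = (4.8 + 6.1 + 3.8 + 7.0 + 1.0 + 3.7)/6 = 4.4000
Deviations: 0.4000, 1.7000, -0.6000, 2.6000, -3.4000, -0.7000
Σ_{t=1}^{5}(z_t−z̄)(z_{t+1}−z̄) = -8.3600
γ_1 = -8.3600 / 6 = -1.393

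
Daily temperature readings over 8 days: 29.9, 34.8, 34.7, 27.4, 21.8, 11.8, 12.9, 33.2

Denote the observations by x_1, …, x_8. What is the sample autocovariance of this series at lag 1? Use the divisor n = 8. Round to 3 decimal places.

33.265

Mean x̄ = (29.9 + 34.8 + 34.7 + 27.4 + 21.8 + 11.8 + 12.9 + 33.2)/8 = 25.8125
Σ_{t=1}^{7}(x_t−x̄)(x_{t+1}−x̄) = 266.1223
γ_1 = 266.1223 / 8 = 33.265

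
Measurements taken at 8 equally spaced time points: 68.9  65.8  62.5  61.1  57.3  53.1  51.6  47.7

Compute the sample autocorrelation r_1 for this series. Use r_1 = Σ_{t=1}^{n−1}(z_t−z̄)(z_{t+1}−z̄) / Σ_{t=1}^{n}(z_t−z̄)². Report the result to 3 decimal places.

0.609

Mean z̄ = (68.9 + 65.8 + 62.5 + 61.1 + 57.3 + 53.1 + 51.6 + 47.7)/8 = 58.5000
Σ(z_t−z̄)(z_{t+1}−z̄) = (75.9200) + (29.2000) + (10.4000) + (-3.1200) + (6.4800) + (37.2600) + (74.5200) = 230.6600
Denominator Σ(z_t−z̄)² = 379.0600
r_1 = 230.6600 / 379.0600 = 0.609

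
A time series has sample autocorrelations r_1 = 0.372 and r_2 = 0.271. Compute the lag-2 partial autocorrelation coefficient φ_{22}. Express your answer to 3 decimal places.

φ_{22} = (r_2 − r_1²) / (1 − r_1²)
r_1² = (0.372)² = 0.138384
Numerator = 0.271 − 0.1384 = 0.1326; denominator = 1 − 0.1384 = 0.8616
φ_{22} = 0.1326 / 0.8616 = 0.154

0.154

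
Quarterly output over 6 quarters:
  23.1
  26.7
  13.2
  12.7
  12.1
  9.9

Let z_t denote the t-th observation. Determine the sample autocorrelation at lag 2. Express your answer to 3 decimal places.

Mean z̄ = (23.1 + 26.7 + 13.2 + 12.7 + 12.1 + 9.9)/6 = 16.2833
Deviations from mean: 6.8167, 10.4167, -3.0833, -3.5833, -4.1833, -6.3833
Numerator Σ_{t=1}^{4}(z_t−z̄)(z_{t+2}−z̄) = -22.5722
Denominator Σ(z_t−z̄)² = 235.5683
r_2 = -22.5722 / 235.5683 = -0.096

-0.096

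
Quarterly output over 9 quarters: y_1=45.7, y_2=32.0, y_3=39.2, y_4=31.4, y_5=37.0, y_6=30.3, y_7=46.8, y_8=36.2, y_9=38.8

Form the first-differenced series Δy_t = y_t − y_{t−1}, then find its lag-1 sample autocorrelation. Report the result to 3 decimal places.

First differences Δy: -13.7, 7.2, -7.8, 5.6, -6.7, 16.5, -10.6, 2.6
Mean of differences = -0.8625
Numerator Σ(Δy_t−Δȳ)(Δy_{t+1}−Δȳ) = -546.1314
Denominator Σ(Δy_t−Δȳ)² = 762.0388
r_1(Δy) = -546.1314 / 762.0388 = -0.717

-0.717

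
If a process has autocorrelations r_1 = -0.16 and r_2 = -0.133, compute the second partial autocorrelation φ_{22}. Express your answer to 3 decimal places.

φ_{22} = (r_2 − r_1²) / (1 − r_1²)
r_1² = (-0.16)² = 0.0256
Numerator = -0.133 − 0.0256 = -0.1586; denominator = 1 − 0.0256 = 0.9744
φ_{22} = -0.1586 / 0.9744 = -0.163

-0.163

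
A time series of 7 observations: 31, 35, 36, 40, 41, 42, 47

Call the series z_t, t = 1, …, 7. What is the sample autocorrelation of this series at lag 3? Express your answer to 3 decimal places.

-0.101

Mean z̄ = (31 + 35 + 36 + 40 + 41 + 42 + 47)/7 = 38.8571
Numerator Σ_{t=1}^{4}(z_t−z̄)(z_{t+3}−z̄) = -16.9184
Denominator Σ(z_t−z̄)² = 166.8571
r_3 = -16.9184 / 166.8571 = -0.101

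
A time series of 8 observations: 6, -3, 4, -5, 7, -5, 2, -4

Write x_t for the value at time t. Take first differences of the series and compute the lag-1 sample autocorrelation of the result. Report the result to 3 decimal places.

-0.876

First differences Δx: -9, 7, -9, 12, -12, 7, -6
Mean of differences = -1.4286
Numerator Σ(Δx_t−Δx̄)(Δx_{t+1}−Δx̄) = -498.8980
Denominator Σ(Δx_t−Δx̄)² = 569.7143
r_1(Δx) = -498.8980 / 569.7143 = -0.876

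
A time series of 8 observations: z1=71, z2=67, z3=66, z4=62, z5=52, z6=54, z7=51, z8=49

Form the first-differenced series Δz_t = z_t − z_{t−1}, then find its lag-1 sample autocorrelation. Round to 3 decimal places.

First differences Δz: -4, -1, -4, -10, 2, -3, -2
Mean of differences = -3.1429
Numerator Σ(Δz_t−Δz̄)(Δz_{t+1}−Δz̄) = -32.1633
Denominator Σ(Δz_t−Δz̄)² = 80.8571
r_1(Δz) = -32.1633 / 80.8571 = -0.398

-0.398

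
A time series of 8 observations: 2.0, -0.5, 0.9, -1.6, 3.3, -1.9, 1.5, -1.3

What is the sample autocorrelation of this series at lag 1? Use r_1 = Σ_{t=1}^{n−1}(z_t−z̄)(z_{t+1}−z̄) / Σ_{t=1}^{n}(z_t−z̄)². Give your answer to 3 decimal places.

-0.783

Mean z̄ = (2.0 − 0.5 + 0.9 − 1.6 + 3.3 − 1.9 + 1.5 − 1.3)/8 = 0.3000
Deviations from mean: 1.7000, -0.8000, 0.6000, -1.9000, 3.0000, -2.2000, 1.2000, -1.6000
Numerator Σ_{t=1}^{7}(z_t−z̄)(z_{t+1}−z̄) = -19.8400
Denominator Σ(z_t−z̄)² = 25.3400
r_1 = -19.8400 / 25.3400 = -0.783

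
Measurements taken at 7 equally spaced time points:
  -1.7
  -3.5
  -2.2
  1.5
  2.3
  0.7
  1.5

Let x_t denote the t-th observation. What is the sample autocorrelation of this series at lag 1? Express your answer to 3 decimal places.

0.540

Mean x̄ = (-1.7 − 3.5 − 2.2 + 1.5 + 2.3 + 0.7 + 1.5)/7 = -0.2000
Deviations from mean: -1.5000, -3.3000, -2.0000, 1.7000, 2.5000, 0.9000, 1.7000
Σ(x_t−x̄)(x_{t+1}−x̄) = (4.9500) + (6.6000) + (-3.4000) + (4.2500) + (2.2500) + (1.5300) = 16.1800
Denominator Σ(x_t−x̄)² = 29.9800
r_1 = 16.1800 / 29.9800 = 0.540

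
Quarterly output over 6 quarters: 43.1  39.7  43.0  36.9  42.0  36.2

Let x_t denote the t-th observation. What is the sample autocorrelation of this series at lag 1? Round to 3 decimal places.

-0.540

Mean x̄ = (43.1 + 39.7 + 43.0 + 36.9 + 42.0 + 36.2)/6 = 40.1500
Deviations from mean: 2.9500, -0.4500, 2.8500, -3.2500, 1.8500, -3.9500
Numerator Σ_{t=1}^{5}(x_t−x̄)(x_{t+1}−x̄) = -25.1925
Denominator Σ(x_t−x̄)² = 46.6150
r_1 = -25.1925 / 46.6150 = -0.540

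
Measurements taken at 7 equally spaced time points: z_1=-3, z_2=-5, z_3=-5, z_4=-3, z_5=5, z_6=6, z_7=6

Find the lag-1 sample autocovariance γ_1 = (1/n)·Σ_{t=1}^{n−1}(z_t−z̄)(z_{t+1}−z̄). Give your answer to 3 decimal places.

Mean z̄ = (-3 − 5 − 5 − 3 + 5 + 6 + 6)/7 = 0.1429
Σ_{t=1}^{6}(z_t−z̄)(z_{t+1}−z̄) = 106.2653
γ_1 = 106.2653 / 7 = 15.181

15.181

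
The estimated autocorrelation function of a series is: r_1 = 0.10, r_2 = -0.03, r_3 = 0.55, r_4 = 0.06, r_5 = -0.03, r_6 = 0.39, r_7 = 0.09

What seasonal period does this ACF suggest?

3

The largest autocorrelation is r_3 = 0.55, with a weaker echo at lag 6 (0.39); the remaining lags stay at or below 0.10.
The dominant spike at lag 3 indicates a seasonal period of 3.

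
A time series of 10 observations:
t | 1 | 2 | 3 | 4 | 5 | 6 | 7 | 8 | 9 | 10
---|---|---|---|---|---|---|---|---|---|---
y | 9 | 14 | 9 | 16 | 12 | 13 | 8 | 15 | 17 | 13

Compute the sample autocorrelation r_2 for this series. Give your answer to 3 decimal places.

0.066

Mean ȳ = (9 + 14 + 9 + 16 + 12 + 13 + 8 + 15 + 17 + 13)/10 = 12.6000
Numerator Σ_{t=1}^{8}(y_t−ȳ)(y_{t+2}−ȳ) = 5.6800
Denominator Σ(y_t−ȳ)² = 86.4000
r_2 = 5.6800 / 86.4000 = 0.066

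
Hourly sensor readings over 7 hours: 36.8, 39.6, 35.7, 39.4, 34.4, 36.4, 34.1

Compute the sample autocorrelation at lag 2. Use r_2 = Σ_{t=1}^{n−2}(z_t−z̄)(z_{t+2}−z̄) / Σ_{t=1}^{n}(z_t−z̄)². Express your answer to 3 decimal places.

0.526

Mean z̄ = (36.8 + 39.6 + 35.7 + 39.4 + 34.4 + 36.4 + 34.1)/7 = 36.6286
Deviations from mean: 0.1714, 2.9714, -0.9286, 2.7714, -2.2286, -0.2286, -2.5286
Σ(z_t−z̄)(z_{t+2}−z̄) = (-0.1592) + (8.2351) + (2.0694) + (-0.6335) + (5.6351) = 15.1469
Denominator Σ(z_t−z̄)² = 28.8143
r_2 = 15.1469 / 28.8143 = 0.526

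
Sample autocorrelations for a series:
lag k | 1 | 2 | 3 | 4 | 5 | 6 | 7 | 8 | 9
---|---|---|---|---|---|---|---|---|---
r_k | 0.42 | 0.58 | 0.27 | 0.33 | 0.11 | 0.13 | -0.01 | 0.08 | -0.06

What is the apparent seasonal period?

The largest autocorrelation is r_2 = 0.58; the remaining lags stay at or below 0.42.
The dominant spike at lag 2 indicates a seasonal period of 2.

2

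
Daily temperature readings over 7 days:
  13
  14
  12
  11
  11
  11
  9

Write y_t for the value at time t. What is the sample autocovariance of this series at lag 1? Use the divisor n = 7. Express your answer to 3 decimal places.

Mean ȳ = (13 + 14 + 12 + 11 + 11 + 11 + 9)/7 = 11.5714
Deviations: 1.4286, 2.4286, 0.4286, -0.5714, -0.5714, -0.5714, -2.5714
Σ_{t=1}^{6}(y_t−ȳ)(y_{t+1}−ȳ) = 6.3878
γ_1 = 6.3878 / 7 = 0.913

0.913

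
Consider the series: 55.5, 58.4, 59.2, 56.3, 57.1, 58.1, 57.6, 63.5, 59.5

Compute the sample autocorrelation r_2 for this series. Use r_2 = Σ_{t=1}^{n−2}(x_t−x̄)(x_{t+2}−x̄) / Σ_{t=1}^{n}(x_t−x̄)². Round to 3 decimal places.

Mean x̄ = (55.5 + 58.4 + 59.2 + 56.3 + 57.1 + 58.1 + 57.6 + 63.5 + 59.5)/9 = 58.3556
Σ(x_t−x̄)(x_{t+2}−x̄) = (-2.4114) + (-0.0914) + (-1.0602) + (0.5253) + (0.9486) + (-1.3147) + (-0.8647) = -4.2684
Denominator Σ(x_t−x̄)² = 43.0822
r_2 = -4.2684 / 43.0822 = -0.099

-0.099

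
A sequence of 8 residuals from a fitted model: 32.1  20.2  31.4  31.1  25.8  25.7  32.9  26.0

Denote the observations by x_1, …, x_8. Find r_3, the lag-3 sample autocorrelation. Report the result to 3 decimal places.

Mean x̄ = (32.1 + 20.2 + 31.4 + 31.1 + 25.8 + 25.7 + 32.9 + 26.0)/8 = 28.1500
Deviations from mean: 3.9500, -7.9500, 3.2500, 2.9500, -2.3500, -2.4500, 4.7500, -2.1500
Numerator Σ_{t=1}^{5}(x_t−x̄)(x_{t+3}−x̄) = 41.4375
Denominator Σ(x_t−x̄)² = 136.7800
r_3 = 41.4375 / 136.7800 = 0.303

0.303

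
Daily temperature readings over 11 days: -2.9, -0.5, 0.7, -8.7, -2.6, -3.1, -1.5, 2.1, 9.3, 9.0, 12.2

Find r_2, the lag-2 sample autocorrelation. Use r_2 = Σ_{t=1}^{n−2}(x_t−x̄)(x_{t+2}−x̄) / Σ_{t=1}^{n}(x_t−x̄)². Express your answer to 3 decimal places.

Mean x̄ = (-2.9 − 0.5 + 0.7 − 8.7 − 2.6 − 3.1 − 1.5 + 2.1 + 9.3 + 9.0 + 12.2)/11 = 1.2727
Numerator Σ_{t=1}^{9}(x_t−x̄)(x_{t+2}−x̄) = 144.8667
Denominator Σ(x_t−x̄)² = 406.3818
r_2 = 144.8667 / 406.3818 = 0.356

0.356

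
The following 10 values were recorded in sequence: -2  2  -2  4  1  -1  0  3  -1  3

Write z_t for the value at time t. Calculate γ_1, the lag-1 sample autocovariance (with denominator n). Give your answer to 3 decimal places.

-2.369

Mean z̄ = (-2 + 2 − 2 + 4 + 1 − 1 + 0 + 3 − 1 + 3)/10 = 0.7000
Σ_{t=1}^{9}(z_t−z̄)(z_{t+1}−z̄) = -23.6900
γ_1 = -23.6900 / 10 = -2.369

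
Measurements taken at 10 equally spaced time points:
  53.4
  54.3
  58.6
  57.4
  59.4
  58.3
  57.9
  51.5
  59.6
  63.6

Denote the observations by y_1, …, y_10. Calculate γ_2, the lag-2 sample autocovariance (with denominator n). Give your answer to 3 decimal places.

Mean ȳ = (53.4 + 54.3 + 58.6 + 57.4 + 59.4 + 58.3 + 57.9 + 51.5 + 59.6 + 63.6)/10 = 57.4000
Σ_{t=1}^{8}(y_t−ȳ)(y_{t+2}−ȳ) = -42.1900
γ_2 = -42.1900 / 10 = -4.219

-4.219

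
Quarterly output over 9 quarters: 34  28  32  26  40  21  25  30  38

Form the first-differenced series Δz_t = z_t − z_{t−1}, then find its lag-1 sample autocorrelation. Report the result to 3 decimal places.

First differences Δz: -6, 4, -6, 14, -19, 4, 5, 8
Mean of differences = 0.5000
Numerator Σ(Δz_t−Δz̄)(Δz_{t+1}−Δz̄) = -415.2500
Denominator Σ(Δz_t−Δz̄)² = 748.0000
r_1(Δz) = -415.2500 / 748.0000 = -0.555

-0.555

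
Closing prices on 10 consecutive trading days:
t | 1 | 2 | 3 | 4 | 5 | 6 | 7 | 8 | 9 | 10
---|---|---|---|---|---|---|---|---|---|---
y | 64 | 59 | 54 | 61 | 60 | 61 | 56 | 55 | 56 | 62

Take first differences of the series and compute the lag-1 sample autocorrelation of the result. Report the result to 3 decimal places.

-0.084

First differences Δy: -5, -5, 7, -1, 1, -5, -1, 1, 6
Mean of differences = -0.2222
Numerator Σ(Δy_t−Δȳ)(Δy_{t+1}−Δȳ) = -13.7160
Denominator Σ(Δy_t−Δȳ)² = 163.5556
r_1(Δy) = -13.7160 / 163.5556 = -0.084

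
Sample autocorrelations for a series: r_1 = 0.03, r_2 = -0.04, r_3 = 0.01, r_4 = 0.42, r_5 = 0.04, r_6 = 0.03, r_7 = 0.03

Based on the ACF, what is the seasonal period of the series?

The largest autocorrelation is r_4 = 0.42; the remaining lags stay at or below 0.04.
The dominant spike at lag 4 indicates a seasonal period of 4.

4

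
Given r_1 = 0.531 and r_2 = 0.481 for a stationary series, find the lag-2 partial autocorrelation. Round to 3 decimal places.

φ_{22} = (r_2 − r_1²) / (1 − r_1²)
r_1² = (0.531)² = 0.281961
Numerator = 0.481 − 0.2820 = 0.1990; denominator = 1 − 0.2820 = 0.7180
φ_{22} = 0.1990 / 0.7180 = 0.277

0.277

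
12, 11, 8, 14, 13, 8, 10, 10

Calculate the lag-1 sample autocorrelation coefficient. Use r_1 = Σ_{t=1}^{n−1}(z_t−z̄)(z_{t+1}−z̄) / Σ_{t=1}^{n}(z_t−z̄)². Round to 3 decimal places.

Mean z̄ = (12 + 11 + 8 + 14 + 13 + 8 + 10 + 10)/8 = 10.7500
Deviations from mean: 1.2500, 0.2500, -2.7500, 3.2500, 2.2500, -2.7500, -0.7500, -0.7500
Σ(z_t−z̄)(z_{t+1}−z̄) = (0.3125) + (-0.6875) + (-8.9375) + (7.3125) + (-6.1875) + (2.0625) + (0.5625) = -5.5625
Denominator Σ(z_t−z̄)² = 33.5000
r_1 = -5.5625 / 33.5000 = -0.166

-0.166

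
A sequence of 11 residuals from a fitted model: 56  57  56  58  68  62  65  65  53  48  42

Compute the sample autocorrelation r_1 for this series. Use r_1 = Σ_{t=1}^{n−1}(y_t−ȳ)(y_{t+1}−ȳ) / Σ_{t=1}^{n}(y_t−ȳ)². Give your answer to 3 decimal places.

Mean ȳ = (56 + 57 + 56 + 58 + 68 + 62 + 65 + 65 + 53 + 48 + 42)/11 = 57.2727
Numerator Σ_{t=1}^{10}(y_t−ȳ)(y_{t+1}−ȳ) = 302.7438
Denominator Σ(y_t−ȳ)² = 598.1818
r_1 = 302.7438 / 598.1818 = 0.506

0.506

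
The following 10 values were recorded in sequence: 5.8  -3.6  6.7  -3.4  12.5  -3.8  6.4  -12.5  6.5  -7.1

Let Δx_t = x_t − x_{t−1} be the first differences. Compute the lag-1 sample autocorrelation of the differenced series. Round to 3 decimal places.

First differences Δx: -9.4, 10.3, -10.1, 15.9, -16.3, 10.2, -18.9, 19.0, -13.6
Mean of differences = -1.4333
Numerator Σ(Δx_t−Δx̄)(Δx_{t+1}−Δx̄) = -1584.7278
Denominator Σ(Δx_t−Δx̄)² = 1803.6800
r_1(Δx) = -1584.7278 / 1803.6800 = -0.879

-0.879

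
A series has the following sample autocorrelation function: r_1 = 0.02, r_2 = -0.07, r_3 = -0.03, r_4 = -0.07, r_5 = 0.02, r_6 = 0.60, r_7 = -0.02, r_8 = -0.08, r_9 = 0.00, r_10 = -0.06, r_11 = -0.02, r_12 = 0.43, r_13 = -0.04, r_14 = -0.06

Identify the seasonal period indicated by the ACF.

The largest autocorrelation is r_6 = 0.60, with a weaker echo at lag 12 (0.43); the remaining lags stay at or below 0.02.
The dominant spike at lag 6 indicates a seasonal period of 6.

6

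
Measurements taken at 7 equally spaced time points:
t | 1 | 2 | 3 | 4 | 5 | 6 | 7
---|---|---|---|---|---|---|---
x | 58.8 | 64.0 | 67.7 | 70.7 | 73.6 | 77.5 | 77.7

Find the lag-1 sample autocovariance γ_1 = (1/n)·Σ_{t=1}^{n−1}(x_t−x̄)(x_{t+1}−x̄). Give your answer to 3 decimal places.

23.809

Mean x̄ = (58.8 + 64.0 + 67.7 + 70.7 + 73.6 + 77.5 + 77.7)/7 = 70.0000
Σ_{t=1}^{6}(x_t−x̄)(x_{t+1}−x̄) = 166.6600
γ_1 = 166.6600 / 7 = 23.809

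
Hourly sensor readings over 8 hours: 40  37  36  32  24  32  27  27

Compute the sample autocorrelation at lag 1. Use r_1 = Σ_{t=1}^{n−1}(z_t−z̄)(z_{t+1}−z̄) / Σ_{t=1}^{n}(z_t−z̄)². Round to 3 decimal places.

0.386

Mean z̄ = (40 + 37 + 36 + 32 + 24 + 32 + 27 + 27)/8 = 31.8750
Deviations from mean: 8.1250, 5.1250, 4.1250, 0.1250, -7.8750, 0.1250, -4.8750, -4.8750
Σ(z_t−z̄)(z_{t+1}−z̄) = (41.6406) + (21.1406) + (0.5156) + (-0.9844) + (-0.9844) + (-0.6094) + (23.7656) = 84.4844
Denominator Σ(z_t−z̄)² = 218.8750
r_1 = 84.4844 / 218.8750 = 0.386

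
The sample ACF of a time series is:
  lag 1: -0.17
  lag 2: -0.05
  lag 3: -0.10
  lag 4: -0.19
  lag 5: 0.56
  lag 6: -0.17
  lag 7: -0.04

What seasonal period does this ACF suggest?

5

The largest autocorrelation is r_5 = 0.56; the remaining lags stay at or below -0.04.
The dominant spike at lag 5 indicates a seasonal period of 5.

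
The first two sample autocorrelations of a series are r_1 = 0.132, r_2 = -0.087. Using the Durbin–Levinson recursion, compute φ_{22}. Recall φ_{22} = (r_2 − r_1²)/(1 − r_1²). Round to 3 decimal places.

-0.106

φ_{22} = (r_2 − r_1²) / (1 − r_1²)
r_1² = (0.132)² = 0.017424
Numerator = -0.087 − 0.0174 = -0.1044; denominator = 1 − 0.0174 = 0.9826
φ_{22} = -0.1044 / 0.9826 = -0.106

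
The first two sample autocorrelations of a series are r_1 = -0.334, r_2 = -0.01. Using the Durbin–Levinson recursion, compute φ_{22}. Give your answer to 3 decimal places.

φ_{22} = (r_2 − r_1²) / (1 − r_1²)
r_1² = (-0.334)² = 0.111556
Numerator = -0.01 − 0.1116 = -0.1216; denominator = 1 − 0.1116 = 0.8884
φ_{22} = -0.1216 / 0.8884 = -0.137

-0.137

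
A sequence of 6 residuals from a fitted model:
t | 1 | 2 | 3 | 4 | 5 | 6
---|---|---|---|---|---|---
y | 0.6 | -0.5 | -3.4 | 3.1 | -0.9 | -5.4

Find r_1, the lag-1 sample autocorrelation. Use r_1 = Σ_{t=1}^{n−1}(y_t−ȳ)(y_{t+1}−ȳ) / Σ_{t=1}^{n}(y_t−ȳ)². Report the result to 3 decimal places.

Mean ȳ = (0.6 − 0.5 − 3.4 + 3.1 − 0.9 − 5.4)/6 = -1.0833
Deviations from mean: 1.6833, 0.5833, -2.3167, 4.1833, 0.1833, -4.3167
Σ(y_t−ȳ)(y_{t+1}−ȳ) = (0.9819) + (-1.3514) + (-9.6914) + (0.7669) + (-0.7914) = -10.0853
Denominator Σ(y_t−ȳ)² = 44.7083
r_1 = -10.0853 / 44.7083 = -0.226

-0.226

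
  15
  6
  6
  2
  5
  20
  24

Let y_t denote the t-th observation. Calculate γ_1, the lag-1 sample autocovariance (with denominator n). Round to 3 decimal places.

Mean ȳ = (15 + 6 + 6 + 2 + 5 + 20 + 24)/7 = 11.1429
Deviations: 3.8571, -5.1429, -5.1429, -9.1429, -6.1429, 8.8571, 12.8571
Σ_{t=1}^{6}(y_t−ȳ)(y_{t+1}−ȳ) = 169.2653
γ_1 = 169.2653 / 7 = 24.181

24.181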